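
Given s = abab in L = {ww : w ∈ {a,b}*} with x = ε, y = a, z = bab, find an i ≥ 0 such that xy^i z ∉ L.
i = 0

xy⁰z = ε · ε · bab = bab; bab has odd length 3, so it cannot be written as ww and is not in L.
(Other choices also work, e.g. i = 2, 3; only i = 1 is guaranteed to stay in L since xy¹z = s.)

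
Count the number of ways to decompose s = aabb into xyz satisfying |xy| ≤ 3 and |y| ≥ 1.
6

For s = 'aabb' with pumping length p = 3:

Constraints: |xy| ≤ 3, |y| > 0

Valid decompositions (|xy| ≤ p, |y| ≥ 1):
  • x='', y='a', z='abb'
  • x='a', y='a', z='bb'
  • x='', y='aa', z='bb'
  • x='aa', y='b', z='b'
  • x='a', y='ab', z='b'
  • x='', y='aab', z='b'

Total count: 6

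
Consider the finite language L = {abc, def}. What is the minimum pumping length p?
p = 4

For a finite language L, the pumping lemma holds vacuously if p > max|s| for s ∈ L.

The longest string in L = {abc, def} has length 3.
If p = 4, then no string s ∈ L has |s| ≥ p, so the condition is vacuously true.

The minimum pumping length is p = 4.

Why no smaller p works: for any p ≤ 3, the longest string s ∈ L has |s| = 3 ≥ p, so it would
have to be pumpable; but pumping up (i = 2, 3, ...) produces ever longer strings, which cannot all lie in the
finite language L. So the pumping property fails for every p ≤ 3.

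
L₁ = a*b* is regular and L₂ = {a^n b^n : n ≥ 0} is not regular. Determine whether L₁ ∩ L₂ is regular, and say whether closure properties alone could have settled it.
No — L₁ ∩ L₂ is not regular.

Every string a^n b^n already lies in a*b*, so L₁ ∩ L₂ = {a^n b^n : n ≥ 0} = L₂ itself, which is the standard non-regular language (pump s = a^p b^p).

Note that the bare facts "L₁ regular, L₂ non-regular" do not settle the question by themselves: the closure of regular languages under ∪, ∩, complement and difference applies only when BOTH operands are regular. With a non-regular operand the result can come out regular or non-regular depending on the specific languages, so one has to work out L₁ ∩ L₂ for this particular pair, as above.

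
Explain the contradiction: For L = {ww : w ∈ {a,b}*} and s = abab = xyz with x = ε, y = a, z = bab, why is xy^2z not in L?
xy²z = aabab ∉ L

Pumping with i = 2 replaces y = a by y² = aa:
- Original: s = xyz = abab; abab splits into halves ab · ab, which are equal, so it is in L (w = ab)
- Pumped: xy²z = ε · aa · bab = aabab
- aabab has odd length 5, so it cannot be written as ww and is not in L

The pumping lemma would require xy²z ∈ L, so this decomposition yields a contradiction.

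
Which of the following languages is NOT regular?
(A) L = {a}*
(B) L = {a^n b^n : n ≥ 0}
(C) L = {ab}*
(B) {a^n b^n : n ≥ 0}

(B) L = {a^n b^n : n ≥ 0} is NOT regular.

The pumping lemma can be used to prove this:
After pumping, the number of a's and b's become unequal

The other languages are regular because they can be recognized by finite automata.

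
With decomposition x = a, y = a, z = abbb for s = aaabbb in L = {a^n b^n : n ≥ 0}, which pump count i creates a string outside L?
i = 3

xy³z = a · aaa · abbb = aaaaabbb; aaaaabbb has 5 a's and 3 b's; 5 ≠ 3, so it is not in L.
(Other choices also work, e.g. i = 0, 2; only i = 1 is guaranteed to stay in L since xy¹z = s.)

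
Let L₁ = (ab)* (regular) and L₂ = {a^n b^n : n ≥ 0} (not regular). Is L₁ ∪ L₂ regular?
No — L₁ ∪ L₂ is not regular.

Let U = (ab)* ∪ {a^n b^n}. If U were regular, then U ∩ aa*bb* would be regular (closure under intersection with a regular language). But (ab)* ∩ aa*bb* = {ab} and {a^n b^n} ∩ aa*bb* = {a^n b^n : n ≥ 1}, so U ∩ aa*bb* = {a^n b^n : n ≥ 1}, which is not regular. Hence U is not regular.

Note that the bare facts "L₁ regular, L₂ non-regular" do not settle the question by themselves: the closure of regular languages under ∪, ∩, complement and difference applies only when BOTH operands are regular. With a non-regular operand the result can come out regular or non-regular depending on the specific languages, so one has to work out L₁ ∪ L₂ for this particular pair, as above.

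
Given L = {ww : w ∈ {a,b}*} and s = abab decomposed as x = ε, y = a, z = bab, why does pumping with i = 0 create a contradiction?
xy⁰z = bab ∉ L

Pumping with i = 0 replaces y = a by y⁰ = ε:
- Original: s = xyz = abab; abab splits into halves ab · ab, which are equal, so it is in L (w = ab)
- Pumped: xy⁰z = ε · ε · bab = bab
- bab has odd length 3, so it cannot be written as ww and is not in L

The pumping lemma would require xy⁰z ∈ L, so this decomposition yields a contradiction.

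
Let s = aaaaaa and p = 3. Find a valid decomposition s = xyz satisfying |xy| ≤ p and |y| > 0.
x = 'a', y = 'a', z = 'aaaa'

For s = aaaaaa and p = 3, one valid decomposition is:
- x = 'a' (length 1)
- y = 'a' (length 1)
- z = 'aaaa' (length 4)

Verification:
- xyz = 'a' + 'a' + 'aaaa' = aaaaaa ✓
- |xy| = 2 ≤ 3 ✓
- |y| = 1 > 0 ✓

All pumping lemma constraints are satisfied.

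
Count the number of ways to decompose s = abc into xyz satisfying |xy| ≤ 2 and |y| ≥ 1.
3

For s = 'abc' with pumping length p = 2:

Constraints: |xy| ≤ 2, |y| > 0

Valid decompositions (|xy| ≤ p, |y| ≥ 1):
  • x='', y='a', z='bc'
  • x='a', y='b', z='c'
  • x='', y='ab', z='c'

Total count: 3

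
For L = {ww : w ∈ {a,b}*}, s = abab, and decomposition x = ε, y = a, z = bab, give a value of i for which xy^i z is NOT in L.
i = 2

xy²z = ε · aa · bab = aabab; aabab has odd length 5, so it cannot be written as ww and is not in L.
(Other choices also work, e.g. i = 0, 3; only i = 1 is guaranteed to stay in L since xy¹z = s.)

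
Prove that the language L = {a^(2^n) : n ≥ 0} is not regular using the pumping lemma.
Assume for contradiction that L is regular, and let p ≥ 1 be the pumping length given by the pumping lemma.
Choose s = a^(2^p). Then s ∈ L and |s| = 2^p ≥ p.
By the pumping lemma, s = xyz for some x, y, z with |xy| ≤ p, |y| ≥ 1, and xy^i z ∈ L for every i ≥ 0.
Here y = a^k for some k with 1 ≤ k ≤ |xy| ≤ p, and p < 2^p.

Take i = 2: |xy²z| = 2^p + k.
Now 2^p < 2^p + k ≤ 2^p + p < 2^p + 2^p = 2^(p+1).
So |xy²z| lies strictly between the consecutive powers of two 2^p and 2^(p+1), hence is not a power of 2, and xy²z ∉ L.

This contradicts the pumping lemma, which requires xy^i z ∈ L for all i ≥ 0.
Hence L = {a^(2^n) : n ≥ 0} is not regular. ∎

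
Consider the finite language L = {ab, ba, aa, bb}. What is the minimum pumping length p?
p = 3

For a finite language L, the pumping lemma holds vacuously if p > max|s| for s ∈ L.

The longest string in L = {ab, ba, aa, bb} has length 2.
If p = 3, then no string s ∈ L has |s| ≥ p, so the condition is vacuously true.

The minimum pumping length is p = 3.

Why no smaller p works: for any p ≤ 2, the longest string s ∈ L has |s| = 2 ≥ p, so it would
have to be pumpable; but pumping up (i = 2, 3, ...) produces ever longer strings, which cannot all lie in the
finite language L. So the pumping property fails for every p ≤ 2.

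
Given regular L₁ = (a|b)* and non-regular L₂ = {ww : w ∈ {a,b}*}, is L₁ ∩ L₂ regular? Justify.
No — L₁ ∩ L₂ is not regular.

(a|b)* is all strings over {a,b}, so L₁ ∩ L₂ = {ww : w ∈ {a,b}*} = L₂ itself, which is not regular (pump s = a^p b a^p b).

Note that the bare facts "L₁ regular, L₂ non-regular" do not settle the question by themselves: the closure of regular languages under ∪, ∩, complement and difference applies only when BOTH operands are regular. With a non-regular operand the result can come out regular or non-regular depending on the specific languages, so one has to work out L₁ ∩ L₂ for this particular pair, as above.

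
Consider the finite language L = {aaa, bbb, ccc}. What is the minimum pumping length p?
p = 4

For a finite language L, the pumping lemma holds vacuously if p > max|s| for s ∈ L.

The longest string in L = {aaa, bbb, ccc} has length 3.
If p = 4, then no string s ∈ L has |s| ≥ p, so the condition is vacuously true.

The minimum pumping length is p = 4.

Why no smaller p works: for any p ≤ 3, the longest string s ∈ L has |s| = 3 ≥ p, so it would
have to be pumpable; but pumping up (i = 2, 3, ...) produces ever longer strings, which cannot all lie in the
finite language L. So the pumping property fails for every p ≤ 3.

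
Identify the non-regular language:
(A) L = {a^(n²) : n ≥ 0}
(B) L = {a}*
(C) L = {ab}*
(A) {a^(n²) : n ≥ 0}

(A) L = {a^(n²) : n ≥ 0} is NOT regular.

The pumping lemma can be used to prove this:
After pumping, length is no longer a perfect square

The other languages are regular because they can be recognized by finite automata.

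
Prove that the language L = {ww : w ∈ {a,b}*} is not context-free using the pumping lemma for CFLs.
Assume for contradiction that L is context-free, and let p ≥ 1 be the pumping length given by the pumping lemma for CFLs.
Choose s = a^p b^p a^p b^p. Then s ∈ L (take w = a^p b^p) and |s| = 4p ≥ p.
By the CFL pumping lemma, s = uvxyz for some u, v, x, y, z with |vxy| ≤ p, |vy| ≥ 1, and uv^i xy^i z ∈ L for every i ≥ 0.

Write s as four blocks A₁ B₁ A₂ B₂ with A₁ = A₂ = a^p and B₁ = B₂ = b^p. Since |vxy| ≤ p, the window vxy lies inside at most two adjacent blocks. Take i = 0 and let t = uxz, so |t| = 4p − |vy| with 1 ≤ |vy| ≤ p. If |t| is odd, t ∉ L immediately, so assume |vy| is even (hence |vy| ≥ 2) and |t|/2 = 2p − |vy|/2, which satisfies p ≤ |t|/2 ≤ 2p − 1.

Case 1 (vxy inside A₁B₁): t = a^(p−j) b^(p−l) a^p b^p with j + l = |vy|. The second half of t has length < 2p, so it is a suffix of the trailing a^p b^p and ends in b; the first half is a^(p−j) b^(p−l) a^((j+l)/2), which ends in a because (j+l)/2 ≥ 1. The halves differ, so t ∉ L.

Case 2 (vxy inside B₁A₂, straddling the middle): t = a^p b^(p−j) a^(p−l) b^p with j + l = |vy|. If t = ww, then w is a prefix of t of length ≥ p, so w begins with a^p; and w is a suffix of t of length ≥ p, so w ends with b^p. That forces |w| ≥ 2p, contradicting |w| = |t|/2 ≤ 2p − 1. So t ∉ L.

Case 3 (vxy inside A₂B₂): t = a^p b^p a^(p−j) b^(p−l) with j + l = |vy|. The first half of t is a prefix of a^p b^p, so it begins with a; the second half is b^((j+l)/2) a^(p−j) b^(p−l), which begins with b. The halves differ, so t ∉ L.

In every case uv⁰xy⁰z = uxz ∉ L.

This contradicts the CFL pumping lemma, which requires uv^i xy^i z ∈ L for all i ≥ 0.
Hence L = {ww : w ∈ {a,b}*} is not context-free. ∎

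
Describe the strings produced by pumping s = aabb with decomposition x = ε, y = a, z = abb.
{xy^i z : i ≥ 0} = {a^(i+1) b^2 : i ≥ 0} = {abb, aabb, aaabb, ...}

With x = ε, y = a, z = abb: Starting with aabb and pumping the first 'a' (z = abb keeps the second 'a'), we get strings with i+1 a's followed by 2 b's for i = 0, 1, 2, ...; note bb is not produced because z always contributes one a.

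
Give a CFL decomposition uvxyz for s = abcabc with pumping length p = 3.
u='ab', v='c', x='a', y='b', z='c'

For s = abcabc with pumping length p = 3:

One valid decomposition:
- u = 'ab'
- v = 'c'
- x = 'a'
- y = 'b'
- z = 'c'

Verification:
- uvxyz = 'ab' + 'c' + 'a' + 'b' + 'c' = abcabc ✓
- |vxy| = |'cab'| = 3 ≤ 3 ✓
- |vy| = |'cb'| = 2 > 0 ✓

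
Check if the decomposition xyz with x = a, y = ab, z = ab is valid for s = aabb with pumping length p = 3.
Violated: xyz = s

The decomposition x = a, y = ab, z = ab for s = aabb with p = 3
violates the constraint: xyz = s

xyz = 'a' + 'ab' + 'ab' = 'aabab' ≠ 'aabb' = s. The decomposition doesn't reconstruct s.

Pumping lemma constraints:
1. xyz = s (decomposition is valid)
2. |xy| ≤ p
3. |y| > 0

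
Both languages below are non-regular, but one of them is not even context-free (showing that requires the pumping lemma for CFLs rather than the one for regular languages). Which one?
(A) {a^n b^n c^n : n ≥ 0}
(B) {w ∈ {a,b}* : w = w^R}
(A) {a^n b^n c^n : n ≥ 0}

(A) {a^n b^n c^n : n ≥ 0} requires the CFL pumping lemma.

- {w ∈ {a,b}* : w = w^R} is context-free (but not regular)
  • Can be shown non-regular with the regular pumping lemma
  • After pumping, the string is no longer symmetric

- {a^n b^n c^n : n ≥ 0} is NOT context-free
  • Requires the CFL pumping lemma to prove
  • Cannot maintain three equal counts simultaneously

The CFL pumping lemma is "stronger" in that it can prove non-membership
in the larger class of context-free languages.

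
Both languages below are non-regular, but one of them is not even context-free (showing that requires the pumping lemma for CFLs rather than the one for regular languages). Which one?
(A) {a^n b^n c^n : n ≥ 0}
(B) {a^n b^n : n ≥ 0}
(A) {a^n b^n c^n : n ≥ 0}

(A) {a^n b^n c^n : n ≥ 0} requires the CFL pumping lemma.

- {a^n b^n : n ≥ 0} is context-free (but not regular)
  • Can be shown non-regular with the regular pumping lemma
  • After pumping, the number of a's and b's become unequal

- {a^n b^n c^n : n ≥ 0} is NOT context-free
  • Requires the CFL pumping lemma to prove
  • Cannot maintain three equal counts simultaneously

The CFL pumping lemma is "stronger" in that it can prove non-membership
in the larger class of context-free languages.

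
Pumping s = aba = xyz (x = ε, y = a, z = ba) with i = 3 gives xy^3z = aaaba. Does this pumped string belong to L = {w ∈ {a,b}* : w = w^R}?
No

xy³z = ε · aaa · ba = aaaba.
aaaba reversed is abaaa ≠ aaaba, so it is not a palindrome and is not in L.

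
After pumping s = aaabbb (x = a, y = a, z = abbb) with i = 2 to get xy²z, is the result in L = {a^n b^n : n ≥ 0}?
No

xy²z = a · aa · abbb = aaaabbb.
aaaabbb has 4 a's and 3 b's; 4 ≠ 3, so it is not in L.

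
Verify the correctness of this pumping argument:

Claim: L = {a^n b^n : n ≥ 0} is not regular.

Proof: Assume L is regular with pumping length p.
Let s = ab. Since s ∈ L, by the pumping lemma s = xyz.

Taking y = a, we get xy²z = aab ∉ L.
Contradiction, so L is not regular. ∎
The proof is INCORRECT.

Error: The string s = ab may be shorter than p.
The pumping lemma only applies to strings with |s| ≥ p, and p is not under our control.
We must choose s in terms of p, e.g. s = a^p b^p, to ensure |s| ≥ p.
(The proof also fixes one particular y; a valid argument must handle every decomposition with |xy| ≤ p and |y| ≥ 1 — for s = a^p b^p this forces y = a^k, and then xy²z = a^(p+k) b^p ∉ L.)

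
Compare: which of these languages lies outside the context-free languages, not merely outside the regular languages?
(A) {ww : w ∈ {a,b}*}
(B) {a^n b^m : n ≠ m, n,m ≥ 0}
(A) {ww : w ∈ {a,b}*}

(A) {ww : w ∈ {a,b}*} requires the CFL pumping lemma.

- {a^n b^m : n ≠ m, n,m ≥ 0} is context-free (but not regular)
  • Can be shown non-regular with the regular pumping lemma
  • After pumping a's, we can make n = m

- {ww : w ∈ {a,b}*} is NOT context-free
  • Requires the CFL pumping lemma to prove
  • Cannot verify equality of two arbitrary substrings

The CFL pumping lemma is "stronger" in that it can prove non-membership
in the larger class of context-free languages.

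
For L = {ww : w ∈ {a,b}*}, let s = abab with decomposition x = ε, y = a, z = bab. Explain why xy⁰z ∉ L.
xy⁰z = bab ∉ L

Pumping with i = 0 replaces y = a by y⁰ = ε:
- Original: s = xyz = abab; abab splits into halves ab · ab, which are equal, so it is in L (w = ab)
- Pumped: xy⁰z = ε · ε · bab = bab
- bab has odd length 3, so it cannot be written as ww and is not in L

The pumping lemma would require xy⁰z ∈ L, so this decomposition yields a contradiction.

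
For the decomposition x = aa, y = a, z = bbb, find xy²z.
aaaabbb

Given x = 'aa', y = 'a', z = 'bbb' and i = 2:

xy^2z = x + y·y·...·y (2 times) + z
       = 'aa' + 'a'^2 + 'bbb'
       = 'aa' + 'aa' + 'bbb'
       = 'aaaabbb'

The pumped string is 'aaaabbb' with length 7.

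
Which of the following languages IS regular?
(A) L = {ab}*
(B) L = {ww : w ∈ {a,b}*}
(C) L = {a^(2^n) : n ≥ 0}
(A) {ab}*

(A) L = {ab}* is regular.

This can be recognized by a finite automaton (DFA/NFA).
Regular expressions like {ab}* define regular languages.

The other choices are not regular:
- {ww : w ∈ {a,b}*}: After pumping, the two halves no longer match
- {a^(2^n) : n ≥ 0}: After pumping, length is no longer a power of 2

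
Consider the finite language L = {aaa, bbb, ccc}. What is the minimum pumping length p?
p = 4

For a finite language L, the pumping lemma holds vacuously if p > max|s| for s ∈ L.

The longest string in L = {aaa, bbb, ccc} has length 3.
If p = 4, then no string s ∈ L has |s| ≥ p, so the condition is vacuously true.

The minimum pumping length is p = 4.

Why no smaller p works: for any p ≤ 3, the longest string s ∈ L has |s| = 3 ≥ p, so it would
have to be pumpable; but pumping up (i = 2, 3, ...) produces ever longer strings, which cannot all lie in the
finite language L. So the pumping property fails for every p ≤ 3.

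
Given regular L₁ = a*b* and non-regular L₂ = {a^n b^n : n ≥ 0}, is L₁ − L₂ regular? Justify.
No — L₁ − L₂ is not regular.

a*b* − {a^n b^n} = {a^n b^m : n ≠ m}. If this were regular, then its complement intersected with a*b*, namely {a^n b^n : n ≥ 0}, would be regular too (closure under complement and intersection) — contradiction. So L₁ − L₂ is not regular.

Note that the bare facts "L₁ regular, L₂ non-regular" do not settle the question by themselves: the closure of regular languages under ∪, ∩, complement and difference applies only when BOTH operands are regular. With a non-regular operand the result can come out regular or non-regular depending on the specific languages, so one has to work out L₁ − L₂ for this particular pair, as above.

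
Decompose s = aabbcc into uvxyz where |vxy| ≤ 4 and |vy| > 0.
u='a', v='a', x='bb', y='c', z='c'

For s = aabbcc with pumping length p = 4:

One valid decomposition:
- u = 'a'
- v = 'a'
- x = 'bb'
- y = 'c'
- z = 'c'

Verification:
- uvxyz = 'a' + 'a' + 'bb' + 'c' + 'c' = aabbcc ✓
- |vxy| = |'abbc'| = 4 ≤ 4 ✓
- |vy| = |'ac'| = 2 > 0 ✓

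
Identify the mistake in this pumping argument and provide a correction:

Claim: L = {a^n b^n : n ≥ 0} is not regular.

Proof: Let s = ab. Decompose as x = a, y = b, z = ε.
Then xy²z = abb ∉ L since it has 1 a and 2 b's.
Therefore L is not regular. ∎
Error: The string s = ab might be shorter than the pumping length p.

Correction: Choose s = a^p b^p to ensure |s| ≥ p. Also, the decomposition is wrong: with |xy| ≤ p, y cannot include b's when s starts with p a's.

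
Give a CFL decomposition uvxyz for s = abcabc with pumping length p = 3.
u='ab', v='c', x='a', y='b', z='c'

For s = abcabc with pumping length p = 3:

One valid decomposition:
- u = 'ab'
- v = 'c'
- x = 'a'
- y = 'b'
- z = 'c'

Verification:
- uvxyz = 'ab' + 'c' + 'a' + 'b' + 'c' = abcabc ✓
- |vxy| = |'cab'| = 3 ≤ 3 ✓
- |vy| = |'cb'| = 2 > 0 ✓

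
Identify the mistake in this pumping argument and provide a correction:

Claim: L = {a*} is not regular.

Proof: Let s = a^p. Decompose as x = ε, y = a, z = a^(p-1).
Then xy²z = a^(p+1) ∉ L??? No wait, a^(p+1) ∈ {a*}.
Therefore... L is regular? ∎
Error: The proof attempts to show a*  is not regular, but a* IS regular!

Correction: a* is a regular language (recognized by a simple DFA with one accepting state and self-loop on 'a'). The pumping lemma can only prove non-regularity, not regularity. For regular languages, pumping always works.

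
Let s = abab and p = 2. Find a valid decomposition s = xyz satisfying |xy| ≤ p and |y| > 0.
x = 'a', y = 'b', z = 'ab'

For s = abab and p = 2, one valid decomposition is:
- x = 'a' (length 1)
- y = 'b' (length 1)
- z = 'ab' (length 2)

Verification:
- xyz = 'a' + 'b' + 'ab' = abab ✓
- |xy| = 2 ≤ 2 ✓
- |y| = 1 > 0 ✓

All pumping lemma constraints are satisfied.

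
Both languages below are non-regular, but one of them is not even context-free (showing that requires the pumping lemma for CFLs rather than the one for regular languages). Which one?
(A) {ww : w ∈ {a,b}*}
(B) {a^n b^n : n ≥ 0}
(A) {ww : w ∈ {a,b}*}

(A) {ww : w ∈ {a,b}*} requires the CFL pumping lemma.

- {a^n b^n : n ≥ 0} is context-free (but not regular)
  • Can be shown non-regular with the regular pumping lemma
  • After pumping, the number of a's and b's become unequal

- {ww : w ∈ {a,b}*} is NOT context-free
  • Requires the CFL pumping lemma to prove
  • Even a PDA cannot compare two arbitrary halves symbol by symbol; CFL pumping on a^p b^p a^p b^p fails

The CFL pumping lemma is "stronger" in that it can prove non-membership
in the larger class of context-free languages.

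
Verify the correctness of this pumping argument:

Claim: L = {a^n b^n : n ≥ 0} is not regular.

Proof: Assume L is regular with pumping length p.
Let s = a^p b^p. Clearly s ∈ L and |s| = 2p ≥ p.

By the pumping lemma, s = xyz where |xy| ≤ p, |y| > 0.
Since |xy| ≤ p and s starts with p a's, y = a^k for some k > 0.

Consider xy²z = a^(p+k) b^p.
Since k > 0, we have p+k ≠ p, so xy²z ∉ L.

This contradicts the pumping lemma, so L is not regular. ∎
The proof is correct.

This proof is valid because:
1. The string s = a^p b^p is correctly in L
2. The decomposition analysis is correct: y must consist only of a's
3. The contradiction is valid: pumping increases a's but not b's
4. The conclusion follows logically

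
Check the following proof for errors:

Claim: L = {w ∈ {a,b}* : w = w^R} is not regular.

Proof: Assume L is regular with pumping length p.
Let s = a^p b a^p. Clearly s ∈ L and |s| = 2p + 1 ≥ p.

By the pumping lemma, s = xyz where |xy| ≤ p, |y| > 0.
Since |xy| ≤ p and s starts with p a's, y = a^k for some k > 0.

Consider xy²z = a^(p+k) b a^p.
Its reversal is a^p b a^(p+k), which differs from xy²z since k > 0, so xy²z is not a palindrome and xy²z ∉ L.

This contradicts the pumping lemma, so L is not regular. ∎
The proof is correct.

This proof is valid because:
1. s = a^p b a^p is in L and is chosen in terms of p, so |s| ≥ p holds for every p
2. The decomposition analysis is correct: |xy| ≤ p forces y to lie inside the leading a's
3. The contradiction is valid: a^(p+k) b a^p has more a's before the b than after it, so it is not a palindrome
4. The conclusion follows logically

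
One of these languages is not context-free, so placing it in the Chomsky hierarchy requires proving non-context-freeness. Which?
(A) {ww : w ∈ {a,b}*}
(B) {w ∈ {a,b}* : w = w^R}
(A) {ww : w ∈ {a,b}*}

(A) {ww : w ∈ {a,b}*} requires the CFL pumping lemma.

- {w ∈ {a,b}* : w = w^R} is context-free (but not regular)
  • Can be shown non-regular with the regular pumping lemma
  • After pumping, the string is no longer symmetric

- {ww : w ∈ {a,b}*} is NOT context-free
  • Requires the CFL pumping lemma to prove
  • Cannot verify equality of two arbitrary substrings

The CFL pumping lemma is "stronger" in that it can prove non-membership
in the larger class of context-free languages.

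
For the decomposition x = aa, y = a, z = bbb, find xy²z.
aaaabbb

Given x = 'aa', y = 'a', z = 'bbb' and i = 2:

xy^2z = x + y·y·...·y (2 times) + z
       = 'aa' + 'a'^2 + 'bbb'
       = 'aa' + 'aa' + 'bbb'
       = 'aaaabbb'

The pumped string is 'aaaabbb' with length 7.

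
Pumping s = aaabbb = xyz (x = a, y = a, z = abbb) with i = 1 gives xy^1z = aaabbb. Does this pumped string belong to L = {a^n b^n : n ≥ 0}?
Yes

xy¹z = a · a · abbb = aaabbb.
aaabbb = a^3 b^3 has equal counts (3 = 3), so it is in L.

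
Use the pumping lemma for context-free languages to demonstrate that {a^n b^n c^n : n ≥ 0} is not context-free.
Assume for contradiction that L is context-free, and let p ≥ 1 be the pumping length given by the pumping lemma for CFLs.
Choose s = a^p b^p c^p. Then s ∈ L and |s| = 3p ≥ p.
By the CFL pumping lemma, s = uvxyz for some u, v, x, y, z with |vxy| ≤ p, |vy| ≥ 1, and uv^i xy^i z ∈ L for every i ≥ 0.

Because |vxy| ≤ p, the window vxy cannot contain both an a and a c: any substring of s containing both must include the entire block b^p plus at least one a and one c, so it has length ≥ p + 2 > p.
Hence at least one of the letters a, c does not occur in vy at all.

Take i = 0: the string uxz is obtained from s by deleting |vy| ≥ 1 symbols, so |uxz| = 3p − |vy| < 3p.
But the letter (a or c) that does not occur in vy still occurs exactly p times in uxz. Every string of L with exactly p copies of some letter is a^p b^p c^p, of length 3p. Since |uxz| < 3p, uxz ∉ L.

This contradicts the CFL pumping lemma, which requires uv^i xy^i z ∈ L for all i ≥ 0.
Hence L = {a^n b^n c^n : n ≥ 0} is not context-free. ∎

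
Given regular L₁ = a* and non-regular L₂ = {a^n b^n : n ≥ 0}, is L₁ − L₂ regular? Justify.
Yes — L₁ − L₂ is regular.

The only string of a* that lies in {a^n b^n} is ε, so L₁ − L₂ = a* − {ε} = a⁺ = aa*, which is regular.

Note that the bare facts "L₁ regular, L₂ non-regular" do not settle the question by themselves: the closure of regular languages under ∪, ∩, complement and difference applies only when BOTH operands are regular. With a non-regular operand the result can come out regular or non-regular depending on the specific languages, so one has to work out L₁ − L₂ for this particular pair, as above.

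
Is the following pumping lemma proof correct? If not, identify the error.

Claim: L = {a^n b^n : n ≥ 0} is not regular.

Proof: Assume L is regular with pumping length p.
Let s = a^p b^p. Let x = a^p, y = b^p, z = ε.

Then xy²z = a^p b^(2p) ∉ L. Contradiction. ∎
The proof is INCORRECT.

Error: The decomposition violates |xy| ≤ p.
With x = a^p and y = b^p, we have |xy| = 2p > p.
The pumping lemma requires |xy| ≤ p, so y must be within the first p characters.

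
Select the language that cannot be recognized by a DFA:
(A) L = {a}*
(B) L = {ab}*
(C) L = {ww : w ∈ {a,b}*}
(C) {ww : w ∈ {a,b}*}

(C) L = {ww : w ∈ {a,b}*} is NOT regular.

The pumping lemma can be used to prove this:
After pumping, the two halves no longer match

The other languages are regular because they can be recognized by finite automata.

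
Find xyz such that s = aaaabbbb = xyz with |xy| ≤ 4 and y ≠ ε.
x = 'a', y = 'aaa', z = 'bbbb'

For s = aaaabbbb and p = 4, one valid decomposition is:
- x = 'a' (length 1)
- y = 'aaa' (length 3)
- z = 'bbbb' (length 4)

Verification:
- xyz = 'a' + 'aaa' + 'bbbb' = aaaabbbb ✓
- |xy| = 4 ≤ 4 ✓
- |y| = 3 > 0 ✓

All pumping lemma constraints are satisfied.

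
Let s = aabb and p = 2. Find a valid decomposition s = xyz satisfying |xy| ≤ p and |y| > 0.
x = '', y = 'a', z = 'abb'

For s = aabb and p = 2, one valid decomposition is:
- x = '' (length 0)
- y = 'a' (length 1)
- z = 'abb' (length 3)

Verification:
- xyz = '' + 'a' + 'abb' = aabb ✓
- |xy| = 1 ≤ 2 ✓
- |y| = 1 > 0 ✓

All pumping lemma constraints are satisfied.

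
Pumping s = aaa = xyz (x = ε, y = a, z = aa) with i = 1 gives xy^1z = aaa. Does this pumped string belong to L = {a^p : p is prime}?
Yes

xy¹z = ε · a · aa = aaa.
aaa has length 3, which is prime, so it is in L.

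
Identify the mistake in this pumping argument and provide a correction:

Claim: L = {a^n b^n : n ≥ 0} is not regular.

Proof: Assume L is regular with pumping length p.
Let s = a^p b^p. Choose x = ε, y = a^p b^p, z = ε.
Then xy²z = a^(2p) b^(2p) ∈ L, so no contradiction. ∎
Error: The decomposition violates |xy| ≤ p. With y = a^p b^p, |xy| = |y| = 2p > p. (The proof also miscomputes xy²z, which would be a^p b^p a^p b^p rather than a^(2p) b^(2p), and it wrongly treats one harmless decomposition as settling the matter — the prover does not get to choose the decomposition.)

Correction: The pumping lemma requires |xy| ≤ p, and the argument must handle every decomposition satisfying |xy| ≤ p, |y| ≥ 1. Since s starts with p a's, any such y consists only of a's, say y = a^k with k ≥ 1. Then xy²z = a^(p+k) b^p has unequal numbers of a's and b's, so xy²z ∉ L — the required contradiction.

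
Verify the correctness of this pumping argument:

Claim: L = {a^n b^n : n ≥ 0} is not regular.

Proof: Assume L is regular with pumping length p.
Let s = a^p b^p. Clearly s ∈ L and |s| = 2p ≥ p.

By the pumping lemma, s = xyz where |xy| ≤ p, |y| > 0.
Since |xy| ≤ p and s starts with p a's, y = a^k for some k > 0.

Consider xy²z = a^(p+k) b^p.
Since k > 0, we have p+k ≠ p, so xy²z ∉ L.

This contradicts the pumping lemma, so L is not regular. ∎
The proof is correct.

This proof is valid because:
1. The string s = a^p b^p is correctly in L
2. The decomposition analysis is correct: y must consist only of a's
3. The contradiction is valid: pumping increases a's but not b's
4. The conclusion follows logically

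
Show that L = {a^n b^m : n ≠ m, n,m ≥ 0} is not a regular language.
Assume for contradiction that L is regular, and let p ≥ 1 be the pumping length given by the pumping lemma.
Choose s = a^p b^(p + p!). Then s ∈ L because p ≠ p + p! (as p! ≥ 1), and |s| ≥ p.
By the pumping lemma, s = xyz for some x, y, z with |xy| ≤ p, |y| ≥ 1, and xy^i z ∈ L for every i ≥ 0.
Since |xy| ≤ p and the first p symbols of s are all a's, y = a^k for some k with 1 ≤ k ≤ p.
For every i ≥ 0, xy^i z = a^(p + (i − 1)k) b^(p + p!).

Because 1 ≤ k ≤ p, k divides p!. Let t = p!/k (a positive integer) and take i = t + 1.
Then the number of a's is p + tk = p + p!, which equals the number of b's.
So xy^(t+1) z = a^(p + p!) b^(p + p!) has equally many a's and b's and is NOT in L.

This contradicts the pumping lemma, which requires xy^i z ∈ L for all i ≥ 0.
Hence L = {a^n b^m : n ≠ m, n,m ≥ 0} is not regular. ∎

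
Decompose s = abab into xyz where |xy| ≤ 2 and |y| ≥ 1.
x = '', y = 'a', z = 'bab'

For s = abab and p = 2, one valid decomposition is:
- x = '' (length 0)
- y = 'a' (length 1)
- z = 'bab' (length 3)

Verification:
- xyz = '' + 'a' + 'bab' = abab ✓
- |xy| = 1 ≤ 2 ✓
- |y| = 1 > 0 ✓

All pumping lemma constraints are satisfied.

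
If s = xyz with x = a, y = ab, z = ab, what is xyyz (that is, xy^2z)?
aababab

Given x = 'a', y = 'ab', z = 'ab' and i = 2:

xy^2z = x + y·y·...·y (2 times) + z
       = 'a' + 'ab'^2 + 'ab'
       = 'a' + 'abab' + 'ab'
       = 'aababab'

The pumped string is 'aababab' with length 7.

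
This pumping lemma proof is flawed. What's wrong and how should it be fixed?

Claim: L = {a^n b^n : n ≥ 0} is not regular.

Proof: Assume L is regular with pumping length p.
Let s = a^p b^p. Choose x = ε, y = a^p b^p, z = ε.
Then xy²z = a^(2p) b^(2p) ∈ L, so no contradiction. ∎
Error: The decomposition violates |xy| ≤ p. With y = a^p b^p, |xy| = |y| = 2p > p. (The proof also miscomputes xy²z, which would be a^p b^p a^p b^p rather than a^(2p) b^(2p), and it wrongly treats one harmless decomposition as settling the matter — the prover does not get to choose the decomposition.)

Correction: The pumping lemma requires |xy| ≤ p, and the argument must handle every decomposition satisfying |xy| ≤ p, |y| ≥ 1. Since s starts with p a's, any such y consists only of a's, say y = a^k with k ≥ 1. Then xy²z = a^(p+k) b^p has unequal numbers of a's and b's, so xy²z ∉ L — the required contradiction.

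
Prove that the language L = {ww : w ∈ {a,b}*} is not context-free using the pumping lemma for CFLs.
Assume for contradiction that L is context-free, and let p ≥ 1 be the pumping length given by the pumping lemma for CFLs.
Choose s = a^p b^p a^p b^p. Then s ∈ L (take w = a^p b^p) and |s| = 4p ≥ p.
By the CFL pumping lemma, s = uvxyz for some u, v, x, y, z with |vxy| ≤ p, |vy| ≥ 1, and uv^i xy^i z ∈ L for every i ≥ 0.

Write s as four blocks A₁ B₁ A₂ B₂ with A₁ = A₂ = a^p and B₁ = B₂ = b^p. Since |vxy| ≤ p, the window vxy lies inside at most two adjacent blocks. Take i = 0 and let t = uxz, so |t| = 4p − |vy| with 1 ≤ |vy| ≤ p. If |t| is odd, t ∉ L immediately, so assume |vy| is even (hence |vy| ≥ 2) and |t|/2 = 2p − |vy|/2, which satisfies p ≤ |t|/2 ≤ 2p − 1.

Case 1 (vxy inside A₁B₁): t = a^(p−j) b^(p−l) a^p b^p with j + l = |vy|. The second half of t has length < 2p, so it is a suffix of the trailing a^p b^p and ends in b; the first half is a^(p−j) b^(p−l) a^((j+l)/2), which ends in a because (j+l)/2 ≥ 1. The halves differ, so t ∉ L.

Case 2 (vxy inside B₁A₂, straddling the middle): t = a^p b^(p−j) a^(p−l) b^p with j + l = |vy|. If t = ww, then w is a prefix of t of length ≥ p, so w begins with a^p; and w is a suffix of t of length ≥ p, so w ends with b^p. That forces |w| ≥ 2p, contradicting |w| = |t|/2 ≤ 2p − 1. So t ∉ L.

Case 3 (vxy inside A₂B₂): t = a^p b^p a^(p−j) b^(p−l) with j + l = |vy|. The first half of t is a prefix of a^p b^p, so it begins with a; the second half is b^((j+l)/2) a^(p−j) b^(p−l), which begins with b. The halves differ, so t ∉ L.

In every case uv⁰xy⁰z = uxz ∉ L.

This contradicts the CFL pumping lemma, which requires uv^i xy^i z ∈ L for all i ≥ 0.
Hence L = {ww : w ∈ {a,b}*} is not context-free. ∎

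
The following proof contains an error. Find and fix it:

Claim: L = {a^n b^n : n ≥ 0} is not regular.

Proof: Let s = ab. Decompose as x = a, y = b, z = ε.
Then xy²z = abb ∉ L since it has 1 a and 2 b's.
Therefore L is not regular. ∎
Error: The string s = ab might be shorter than the pumping length p.

Correction: Choose s = a^p b^p to ensure |s| ≥ p. Also, the decomposition is wrong: with |xy| ≤ p, y cannot include b's when s starts with p a's.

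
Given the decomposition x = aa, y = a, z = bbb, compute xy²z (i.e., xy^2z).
aaaabbb

Given x = 'aa', y = 'a', z = 'bbb' and i = 2:

xy^2z = x + y·y·...·y (2 times) + z
       = 'aa' + 'a'^2 + 'bbb'
       = 'aa' + 'aa' + 'bbb'
       = 'aaaabbb'

The pumped string is 'aaaabbb' with length 7.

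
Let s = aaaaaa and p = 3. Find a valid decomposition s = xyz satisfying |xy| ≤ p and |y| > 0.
x = 'a', y = 'aa', z = 'aaa'

For s = aaaaaa and p = 3, one valid decomposition is:
- x = 'a' (length 1)
- y = 'aa' (length 2)
- z = 'aaa' (length 3)

Verification:
- xyz = 'a' + 'aa' + 'aaa' = aaaaaa ✓
- |xy| = 3 ≤ 3 ✓
- |y| = 2 > 0 ✓

All pumping lemma constraints are satisfied.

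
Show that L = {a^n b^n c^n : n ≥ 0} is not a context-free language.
Assume for contradiction that L is context-free, and let p ≥ 1 be the pumping length given by the pumping lemma for CFLs.
Choose s = a^p b^p c^p. Then s ∈ L and |s| = 3p ≥ p.
By the CFL pumping lemma, s = uvxyz for some u, v, x, y, z with |vxy| ≤ p, |vy| ≥ 1, and uv^i xy^i z ∈ L for every i ≥ 0.

Because |vxy| ≤ p, the window vxy cannot contain both an a and a c: any substring of s containing both must include the entire block b^p plus at least one a and one c, so it has length ≥ p + 2 > p.
Hence at least one of the letters a, c does not occur in vy at all.

Take i = 0: the string uxz is obtained from s by deleting |vy| ≥ 1 symbols, so |uxz| = 3p − |vy| < 3p.
But the letter (a or c) that does not occur in vy still occurs exactly p times in uxz. Every string of L with exactly p copies of some letter is a^p b^p c^p, of length 3p. Since |uxz| < 3p, uxz ∉ L.

This contradicts the CFL pumping lemma, which requires uv^i xy^i z ∈ L for all i ≥ 0.
Hence L = {a^n b^n c^n : n ≥ 0} is not context-free. ∎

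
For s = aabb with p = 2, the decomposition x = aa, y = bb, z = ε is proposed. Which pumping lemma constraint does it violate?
Violated: |xy| ≤ p

The decomposition x = aa, y = bb, z = ε for s = aabb with p = 2
violates the constraint: |xy| ≤ p

|xy| = |aabb| = 4 > 2 = p. The decomposition puts too many characters in xy.

Pumping lemma constraints:
1. xyz = s (decomposition is valid)
2. |xy| ≤ p
3. |y| > 0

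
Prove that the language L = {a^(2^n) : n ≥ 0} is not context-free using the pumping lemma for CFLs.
Assume for contradiction that L is context-free, and let p ≥ 1 be the pumping length given by the pumping lemma for CFLs.
Choose s = a^(2^p). Then s ∈ L and |s| = 2^p ≥ p.
By the CFL pumping lemma, s = uvxyz for some u, v, x, y, z with |vxy| ≤ p, |vy| ≥ 1, and uv^i xy^i z ∈ L for every i ≥ 0.
All symbols are a's, so only lengths matter: let k = |vy|, with 1 ≤ k ≤ |vxy| ≤ p < 2^p.

Take i = 2: |uv²xy²z| = 2^p + k, and 2^p < 2^p + k < 2^p + 2^p = 2^(p+1).
So the length lies strictly between consecutive powers of two and is not a power of 2; uv²xy²z ∉ L.

This contradicts the CFL pumping lemma, which requires uv^i xy^i z ∈ L for all i ≥ 0.
Hence L = {a^(2^n) : n ≥ 0} is not context-free. ∎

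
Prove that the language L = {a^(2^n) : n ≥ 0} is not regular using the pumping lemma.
Assume for contradiction that L is regular, and let p ≥ 1 be the pumping length given by the pumping lemma.
Choose s = a^(2^p). Then s ∈ L and |s| = 2^p ≥ p.
By the pumping lemma, s = xyz for some x, y, z with |xy| ≤ p, |y| ≥ 1, and xy^i z ∈ L for every i ≥ 0.
Here y = a^k for some k with 1 ≤ k ≤ |xy| ≤ p, and p < 2^p.

Take i = 2: |xy²z| = 2^p + k.
Now 2^p < 2^p + k ≤ 2^p + p < 2^p + 2^p = 2^(p+1).
So |xy²z| lies strictly between the consecutive powers of two 2^p and 2^(p+1), hence is not a power of 2, and xy²z ∉ L.

This contradicts the pumping lemma, which requires xy^i z ∈ L for all i ≥ 0.
Hence L = {a^(2^n) : n ≥ 0} is not regular. ∎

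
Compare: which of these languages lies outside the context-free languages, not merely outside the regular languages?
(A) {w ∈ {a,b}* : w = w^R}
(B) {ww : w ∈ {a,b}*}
(B) {ww : w ∈ {a,b}*}

(B) {ww : w ∈ {a,b}*} requires the CFL pumping lemma.

- {w ∈ {a,b}* : w = w^R} is context-free (but not regular)
  • Can be shown non-regular with the regular pumping lemma
  • After pumping, the string is no longer symmetric

- {ww : w ∈ {a,b}*} is NOT context-free
  • Requires the CFL pumping lemma to prove
  • Even a PDA cannot compare two arbitrary halves symbol by symbol; CFL pumping on a^p b^p a^p b^p fails

The CFL pumping lemma is "stronger" in that it can prove non-membership
in the larger class of context-free languages.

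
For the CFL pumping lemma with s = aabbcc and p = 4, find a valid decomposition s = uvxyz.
u='a', v='a', x='bb', y='c', z='c'

For s = aabbcc with pumping length p = 4:

One valid decomposition:
- u = 'a'
- v = 'a'
- x = 'bb'
- y = 'c'
- z = 'c'

Verification:
- uvxyz = 'a' + 'a' + 'bb' + 'c' + 'c' = aabbcc ✓
- |vxy| = |'abbc'| = 4 ≤ 4 ✓
- |vy| = |'ac'| = 2 > 0 ✓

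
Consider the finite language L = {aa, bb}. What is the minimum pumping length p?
p = 3

For a finite language L, the pumping lemma holds vacuously if p > max|s| for s ∈ L.

The longest string in L = {aa, bb} has length 2.
If p = 3, then no string s ∈ L has |s| ≥ p, so the condition is vacuously true.

The minimum pumping length is p = 3.

Why no smaller p works: for any p ≤ 2, the longest string s ∈ L has |s| = 2 ≥ p, so it would
have to be pumpable; but pumping up (i = 2, 3, ...) produces ever longer strings, which cannot all lie in the
finite language L. So the pumping property fails for every p ≤ 2.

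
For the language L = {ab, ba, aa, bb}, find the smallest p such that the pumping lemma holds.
p = 3

For a finite language L, the pumping lemma holds vacuously if p > max|s| for s ∈ L.

The longest string in L = {ab, ba, aa, bb} has length 2.
If p = 3, then no string s ∈ L has |s| ≥ p, so the condition is vacuously true.

The minimum pumping length is p = 3.

Why no smaller p works: for any p ≤ 2, the longest string s ∈ L has |s| = 2 ≥ p, so it would
have to be pumpable; but pumping up (i = 2, 3, ...) produces ever longer strings, which cannot all lie in the
finite language L. So the pumping property fails for every p ≤ 2.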